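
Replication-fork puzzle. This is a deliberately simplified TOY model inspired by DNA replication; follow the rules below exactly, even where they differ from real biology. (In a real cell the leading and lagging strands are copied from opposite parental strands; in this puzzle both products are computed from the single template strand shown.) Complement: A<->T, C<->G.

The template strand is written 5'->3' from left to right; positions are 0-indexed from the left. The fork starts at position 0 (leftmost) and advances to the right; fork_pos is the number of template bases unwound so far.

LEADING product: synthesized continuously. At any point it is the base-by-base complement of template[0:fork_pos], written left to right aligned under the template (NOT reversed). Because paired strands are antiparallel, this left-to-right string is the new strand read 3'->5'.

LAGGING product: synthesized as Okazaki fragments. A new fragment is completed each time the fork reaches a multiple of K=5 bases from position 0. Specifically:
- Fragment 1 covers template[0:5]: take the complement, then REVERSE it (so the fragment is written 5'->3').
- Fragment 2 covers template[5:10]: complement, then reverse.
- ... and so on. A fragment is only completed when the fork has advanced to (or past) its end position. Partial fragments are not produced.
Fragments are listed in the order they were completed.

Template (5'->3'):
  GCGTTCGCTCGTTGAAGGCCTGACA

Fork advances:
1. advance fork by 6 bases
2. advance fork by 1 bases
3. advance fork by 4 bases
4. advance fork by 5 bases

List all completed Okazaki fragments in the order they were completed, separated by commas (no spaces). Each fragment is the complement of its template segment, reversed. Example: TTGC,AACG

Step 1: advance 6 -> fork_pos = 0 + 6 = 6. Reached multiple(s) of 5: 5 -> fragment 1 completed (1 total).
Step 2: advance 1 -> fork_pos = 6 + 1 = 7. Next multiple of 5 is 10 (not reached); still 1 fragment(s).
Step 3: advance 4 -> fork_pos = 7 + 4 = 11. Reached multiple(s) of 5: 10 -> fragment 2 completed (2 total).
Step 4: advance 5 -> fork_pos = 11 + 5 = 16. Reached multiple(s) of 5: 15 -> fragment 3 completed (3 total).
Final fork_pos = 16, so 3 fragment(s) are complete. Build each: template segment -> complement -> reverse.
Fragment 1: template[0:5] = GCGTT -> complement CGCAA -> reversed AACGC
Fragment 2: template[5:10] = CGCTC -> complement GCGAG -> reversed GAGCG
Fragment 3: template[10:15] = GTTGA -> complement CAACT -> reversed TCAAC

Answer: AACGC,GAGCG,TCAAC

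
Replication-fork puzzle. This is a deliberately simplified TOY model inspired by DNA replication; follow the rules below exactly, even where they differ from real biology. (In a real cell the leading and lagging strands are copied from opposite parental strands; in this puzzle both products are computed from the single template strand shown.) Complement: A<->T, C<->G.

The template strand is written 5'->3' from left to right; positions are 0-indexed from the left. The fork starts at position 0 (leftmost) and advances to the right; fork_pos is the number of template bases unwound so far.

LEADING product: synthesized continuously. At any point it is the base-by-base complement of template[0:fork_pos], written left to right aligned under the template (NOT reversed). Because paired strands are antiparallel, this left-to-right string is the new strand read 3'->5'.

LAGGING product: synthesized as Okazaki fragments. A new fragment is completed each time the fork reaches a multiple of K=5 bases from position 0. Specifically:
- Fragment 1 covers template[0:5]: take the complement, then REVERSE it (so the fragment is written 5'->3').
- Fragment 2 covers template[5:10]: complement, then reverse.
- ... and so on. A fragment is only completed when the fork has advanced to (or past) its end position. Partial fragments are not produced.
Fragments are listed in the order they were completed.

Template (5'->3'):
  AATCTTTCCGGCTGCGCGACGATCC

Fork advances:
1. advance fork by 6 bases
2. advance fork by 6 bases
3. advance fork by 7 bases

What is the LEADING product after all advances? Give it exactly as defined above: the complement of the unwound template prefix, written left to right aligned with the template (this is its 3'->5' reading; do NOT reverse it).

Answer: TTAGAAAGGCCGACGCGCT

Derivation:
Step 1: advance 6 -> fork_pos = 0 + 6 = 6.
Step 2: advance 6 -> fork_pos = 6 + 6 = 12.
Step 3: advance 7 -> fork_pos = 12 + 7 = 19.
Unwound prefix: template[0:19] = AATCTTTCCGGCTGCGCGA
Complement it base by base (A<->T, C<->G), keeping left-to-right order:
  [0:5] AATCT -> TTAGA
  [5:10] TTCCG -> AAGGC
  [10:15] GCTGC -> CGACG
  [15:19] GCGA -> CGCT
Concatenate: TTAGAAAGGCCGACGCGCT (length 19; written aligned with the template, i.e. 3'->5').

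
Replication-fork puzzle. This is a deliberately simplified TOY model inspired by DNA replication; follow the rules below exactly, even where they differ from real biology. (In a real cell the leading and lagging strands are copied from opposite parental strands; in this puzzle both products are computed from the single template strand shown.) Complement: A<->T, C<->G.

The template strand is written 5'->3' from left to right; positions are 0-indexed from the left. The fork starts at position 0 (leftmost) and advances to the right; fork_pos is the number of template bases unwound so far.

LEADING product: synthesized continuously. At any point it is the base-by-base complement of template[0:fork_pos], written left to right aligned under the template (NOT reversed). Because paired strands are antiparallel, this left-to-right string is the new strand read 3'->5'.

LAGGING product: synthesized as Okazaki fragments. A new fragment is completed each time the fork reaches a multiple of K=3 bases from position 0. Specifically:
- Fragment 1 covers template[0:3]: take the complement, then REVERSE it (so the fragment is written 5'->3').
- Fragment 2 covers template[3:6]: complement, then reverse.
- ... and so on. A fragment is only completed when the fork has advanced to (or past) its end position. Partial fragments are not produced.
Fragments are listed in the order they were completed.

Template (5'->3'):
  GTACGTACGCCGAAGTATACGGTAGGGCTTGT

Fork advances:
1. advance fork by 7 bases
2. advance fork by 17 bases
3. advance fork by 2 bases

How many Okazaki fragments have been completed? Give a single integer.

Step 1: advance 7 -> fork_pos = 0 + 7 = 7. Reached multiple(s) of 3: 3, 6 -> fragments 1-2 completed (2 total).
Step 2: advance 17 -> fork_pos = 7 + 17 = 24. Reached multiple(s) of 3: 9, 12, 15, 18, 21, 24 -> fragments 3-8 completed (8 total).
Step 3: advance 2 -> fork_pos = 24 + 2 = 26. Next multiple of 3 is 27 (not reached); still 8 fragment(s).
Check: final fork_pos = 26; the multiples of 3 that are <= 26 are 3..24 -> 26 // 3 = 8 completed fragment(s).

Answer: 8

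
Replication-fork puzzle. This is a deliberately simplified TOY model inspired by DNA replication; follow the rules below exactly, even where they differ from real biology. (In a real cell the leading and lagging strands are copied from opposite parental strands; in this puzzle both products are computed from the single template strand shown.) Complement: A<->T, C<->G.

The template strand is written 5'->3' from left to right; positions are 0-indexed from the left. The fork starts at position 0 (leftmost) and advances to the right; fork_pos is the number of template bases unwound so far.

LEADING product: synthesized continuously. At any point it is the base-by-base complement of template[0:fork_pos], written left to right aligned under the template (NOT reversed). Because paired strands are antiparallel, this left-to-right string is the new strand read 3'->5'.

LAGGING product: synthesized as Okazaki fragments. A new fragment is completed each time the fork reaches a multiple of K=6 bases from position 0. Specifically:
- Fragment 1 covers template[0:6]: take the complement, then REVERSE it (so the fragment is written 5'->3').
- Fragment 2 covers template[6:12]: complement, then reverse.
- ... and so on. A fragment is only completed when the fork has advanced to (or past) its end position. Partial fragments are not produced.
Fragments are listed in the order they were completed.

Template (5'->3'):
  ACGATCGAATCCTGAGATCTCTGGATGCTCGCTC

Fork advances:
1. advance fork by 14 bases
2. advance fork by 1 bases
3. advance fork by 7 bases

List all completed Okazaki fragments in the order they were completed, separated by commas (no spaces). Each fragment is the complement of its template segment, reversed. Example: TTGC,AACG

Step 1: advance 14 -> fork_pos = 0 + 14 = 14. Reached multiple(s) of 6: 6, 12 -> fragments 1-2 completed (2 total).
Step 2: advance 1 -> fork_pos = 14 + 1 = 15. Next multiple of 6 is 18 (not reached); still 2 fragment(s).
Step 3: advance 7 -> fork_pos = 15 + 7 = 22. Reached multiple(s) of 6: 18 -> fragment 3 completed (3 total).
Final fork_pos = 22, so 3 fragment(s) are complete. Build each: template segment -> complement -> reverse.
Fragment 1: template[0:6] = ACGATC -> complement TGCTAG -> reversed GATCGT
Fragment 2: template[6:12] = GAATCC -> complement CTTAGG -> reversed GGATTC
Fragment 3: template[12:18] = TGAGAT -> complement ACTCTA -> reversed ATCTCA

Answer: GATCGT,GGATTC,ATCTCA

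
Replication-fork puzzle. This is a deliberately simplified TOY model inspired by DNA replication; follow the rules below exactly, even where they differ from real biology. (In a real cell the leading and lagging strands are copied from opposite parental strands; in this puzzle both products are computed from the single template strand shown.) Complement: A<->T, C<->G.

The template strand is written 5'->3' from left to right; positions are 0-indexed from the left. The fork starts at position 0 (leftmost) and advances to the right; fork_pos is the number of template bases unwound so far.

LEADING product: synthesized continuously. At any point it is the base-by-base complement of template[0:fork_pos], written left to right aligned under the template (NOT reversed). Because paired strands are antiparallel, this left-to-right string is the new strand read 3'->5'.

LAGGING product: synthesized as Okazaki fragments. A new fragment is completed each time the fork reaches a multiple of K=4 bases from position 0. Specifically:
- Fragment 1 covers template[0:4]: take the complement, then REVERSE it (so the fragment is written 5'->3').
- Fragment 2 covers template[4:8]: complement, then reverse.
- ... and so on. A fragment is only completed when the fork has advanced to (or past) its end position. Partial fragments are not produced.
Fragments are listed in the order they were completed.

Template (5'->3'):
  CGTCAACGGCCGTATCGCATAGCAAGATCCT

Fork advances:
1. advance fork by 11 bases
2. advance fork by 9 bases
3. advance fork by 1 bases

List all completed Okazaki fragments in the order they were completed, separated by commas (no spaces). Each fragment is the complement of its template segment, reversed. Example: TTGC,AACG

Step 1: advance 11 -> fork_pos = 0 + 11 = 11. Reached multiple(s) of 4: 4, 8 -> fragments 1-2 completed (2 total).
Step 2: advance 9 -> fork_pos = 11 + 9 = 20. Reached multiple(s) of 4: 12, 16, 20 -> fragments 3-5 completed (5 total).
Step 3: advance 1 -> fork_pos = 20 + 1 = 21. Next multiple of 4 is 24 (not reached); still 5 fragment(s).
Final fork_pos = 21, so 5 fragment(s) are complete. Build each: template segment -> complement -> reverse.
Fragment 1: template[0:4] = CGTC -> complement GCAG -> reversed GACG
Fragment 2: template[4:8] = AACG -> complement TTGC -> reversed CGTT
Fragment 3: template[8:12] = GCCG -> complement CGGC -> reversed CGGC
Fragment 4: template[12:16] = TATC -> complement ATAG -> reversed GATA
Fragment 5: template[16:20] = GCAT -> complement CGTA -> reversed ATGC

Answer: GACG,CGTT,CGGC,GATA,ATGC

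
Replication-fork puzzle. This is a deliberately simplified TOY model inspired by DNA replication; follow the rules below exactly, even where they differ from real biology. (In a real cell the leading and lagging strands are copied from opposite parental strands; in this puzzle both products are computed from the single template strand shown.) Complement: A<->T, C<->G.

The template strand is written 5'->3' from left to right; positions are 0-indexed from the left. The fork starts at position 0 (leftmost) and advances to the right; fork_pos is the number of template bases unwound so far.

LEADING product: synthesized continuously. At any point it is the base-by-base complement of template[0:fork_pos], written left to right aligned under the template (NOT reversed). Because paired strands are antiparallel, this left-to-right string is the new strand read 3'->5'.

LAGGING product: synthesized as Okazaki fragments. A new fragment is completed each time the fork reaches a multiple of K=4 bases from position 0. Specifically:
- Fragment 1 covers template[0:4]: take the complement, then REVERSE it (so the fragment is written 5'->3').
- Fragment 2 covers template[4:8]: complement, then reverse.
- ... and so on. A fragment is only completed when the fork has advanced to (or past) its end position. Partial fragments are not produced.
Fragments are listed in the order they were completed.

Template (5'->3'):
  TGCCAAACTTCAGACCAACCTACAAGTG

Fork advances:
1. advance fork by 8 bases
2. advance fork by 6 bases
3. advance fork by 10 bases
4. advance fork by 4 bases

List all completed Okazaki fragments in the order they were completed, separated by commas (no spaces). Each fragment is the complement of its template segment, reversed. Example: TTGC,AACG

Answer: GGCA,GTTT,TGAA,GGTC,GGTT,TGTA,CACT

Derivation:
Step 1: advance 8 -> fork_pos = 0 + 8 = 8. Reached multiple(s) of 4: 4, 8 -> fragments 1-2 completed (2 total).
Step 2: advance 6 -> fork_pos = 8 + 6 = 14. Reached multiple(s) of 4: 12 -> fragment 3 completed (3 total).
Step 3: advance 10 -> fork_pos = 14 + 10 = 24. Reached multiple(s) of 4: 16, 20, 24 -> fragments 4-6 completed (6 total).
Step 4: advance 4 -> fork_pos = 24 + 4 = 28. Reached multiple(s) of 4: 28 -> fragment 7 completed (7 total).
Final fork_pos = 28, so 7 fragment(s) are complete. Build each: template segment -> complement -> reverse.
Fragment 1: template[0:4] = TGCC -> complement ACGG -> reversed GGCA
Fragment 2: template[4:8] = AAAC -> complement TTTG -> reversed GTTT
Fragment 3: template[8:12] = TTCA -> complement AAGT -> reversed TGAA
Fragment 4: template[12:16] = GACC -> complement CTGG -> reversed GGTC
Fragment 5: template[16:20] = AACC -> complement TTGG -> reversed GGTT
Fragment 6: template[20:24] = TACA -> complement ATGT -> reversed TGTA
Fragment 7: template[24:28] = AGTG -> complement TCAC -> reversed CACT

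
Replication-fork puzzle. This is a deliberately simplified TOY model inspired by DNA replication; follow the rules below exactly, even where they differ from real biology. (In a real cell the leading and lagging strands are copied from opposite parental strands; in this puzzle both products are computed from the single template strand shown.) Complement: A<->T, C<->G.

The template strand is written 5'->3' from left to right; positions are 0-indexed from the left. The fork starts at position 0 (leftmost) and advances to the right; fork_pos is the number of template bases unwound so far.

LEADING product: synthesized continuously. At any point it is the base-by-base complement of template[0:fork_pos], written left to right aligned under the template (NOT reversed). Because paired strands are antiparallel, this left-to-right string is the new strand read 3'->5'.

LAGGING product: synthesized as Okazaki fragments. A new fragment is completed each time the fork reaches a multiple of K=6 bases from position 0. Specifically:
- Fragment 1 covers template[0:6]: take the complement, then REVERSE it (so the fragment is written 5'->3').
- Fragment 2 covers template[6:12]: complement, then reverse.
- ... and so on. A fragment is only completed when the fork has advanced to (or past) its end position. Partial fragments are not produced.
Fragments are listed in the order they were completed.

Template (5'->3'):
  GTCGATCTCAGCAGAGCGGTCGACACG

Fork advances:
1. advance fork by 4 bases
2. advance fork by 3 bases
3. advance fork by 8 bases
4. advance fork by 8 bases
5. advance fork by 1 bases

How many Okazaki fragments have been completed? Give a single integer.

Answer: 4

Derivation:
Step 1: advance 4 -> fork_pos = 0 + 4 = 4. Next multiple of 6 is 6 (not reached); still 0 fragment(s).
Step 2: advance 3 -> fork_pos = 4 + 3 = 7. Reached multiple(s) of 6: 6 -> fragment 1 completed (1 total).
Step 3: advance 8 -> fork_pos = 7 + 8 = 15. Reached multiple(s) of 6: 12 -> fragment 2 completed (2 total).
Step 4: advance 8 -> fork_pos = 15 + 8 = 23. Reached multiple(s) of 6: 18 -> fragment 3 completed (3 total).
Step 5: advance 1 -> fork_pos = 23 + 1 = 24. Reached multiple(s) of 6: 24 -> fragment 4 completed (4 total).
Check: final fork_pos = 24; the multiples of 6 that are <= 24 are 6..24 -> 24 // 6 = 4 completed fragment(s).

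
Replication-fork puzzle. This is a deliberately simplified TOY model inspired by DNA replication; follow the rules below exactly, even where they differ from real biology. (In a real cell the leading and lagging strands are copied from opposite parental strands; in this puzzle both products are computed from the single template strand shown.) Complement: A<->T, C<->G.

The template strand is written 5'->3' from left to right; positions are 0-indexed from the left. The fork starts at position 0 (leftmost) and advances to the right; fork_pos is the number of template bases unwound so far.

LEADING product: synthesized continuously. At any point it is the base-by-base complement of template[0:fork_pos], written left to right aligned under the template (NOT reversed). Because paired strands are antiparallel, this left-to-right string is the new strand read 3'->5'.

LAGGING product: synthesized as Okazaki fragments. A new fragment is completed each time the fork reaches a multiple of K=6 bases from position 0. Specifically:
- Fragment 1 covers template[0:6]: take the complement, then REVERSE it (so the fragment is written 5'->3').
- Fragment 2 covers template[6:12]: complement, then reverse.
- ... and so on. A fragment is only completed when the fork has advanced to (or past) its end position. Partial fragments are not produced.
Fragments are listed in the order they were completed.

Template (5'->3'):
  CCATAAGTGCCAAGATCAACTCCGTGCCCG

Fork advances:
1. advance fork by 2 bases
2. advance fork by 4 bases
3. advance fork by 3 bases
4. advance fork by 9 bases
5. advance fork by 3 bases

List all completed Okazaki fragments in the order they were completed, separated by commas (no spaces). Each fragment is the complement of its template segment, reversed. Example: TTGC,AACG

Step 1: advance 2 -> fork_pos = 0 + 2 = 2. Next multiple of 6 is 6 (not reached); still 0 fragment(s).
Step 2: advance 4 -> fork_pos = 2 + 4 = 6. Reached multiple(s) of 6: 6 -> fragment 1 completed (1 total).
Step 3: advance 3 -> fork_pos = 6 + 3 = 9. Next multiple of 6 is 12 (not reached); still 1 fragment(s).
Step 4: advance 9 -> fork_pos = 9 + 9 = 18. Reached multiple(s) of 6: 12, 18 -> fragments 2-3 completed (3 total).
Step 5: advance 3 -> fork_pos = 18 + 3 = 21. Next multiple of 6 is 24 (not reached); still 3 fragment(s).
Final fork_pos = 21, so 3 fragment(s) are complete. Build each: template segment -> complement -> reverse.
Fragment 1: template[0:6] = CCATAA -> complement GGTATT -> reversed TTATGG
Fragment 2: template[6:12] = GTGCCA -> complement CACGGT -> reversed TGGCAC
Fragment 3: template[12:18] = AGATCA -> complement TCTAGT -> reversed TGATCT

Answer: TTATGG,TGGCAC,TGATCT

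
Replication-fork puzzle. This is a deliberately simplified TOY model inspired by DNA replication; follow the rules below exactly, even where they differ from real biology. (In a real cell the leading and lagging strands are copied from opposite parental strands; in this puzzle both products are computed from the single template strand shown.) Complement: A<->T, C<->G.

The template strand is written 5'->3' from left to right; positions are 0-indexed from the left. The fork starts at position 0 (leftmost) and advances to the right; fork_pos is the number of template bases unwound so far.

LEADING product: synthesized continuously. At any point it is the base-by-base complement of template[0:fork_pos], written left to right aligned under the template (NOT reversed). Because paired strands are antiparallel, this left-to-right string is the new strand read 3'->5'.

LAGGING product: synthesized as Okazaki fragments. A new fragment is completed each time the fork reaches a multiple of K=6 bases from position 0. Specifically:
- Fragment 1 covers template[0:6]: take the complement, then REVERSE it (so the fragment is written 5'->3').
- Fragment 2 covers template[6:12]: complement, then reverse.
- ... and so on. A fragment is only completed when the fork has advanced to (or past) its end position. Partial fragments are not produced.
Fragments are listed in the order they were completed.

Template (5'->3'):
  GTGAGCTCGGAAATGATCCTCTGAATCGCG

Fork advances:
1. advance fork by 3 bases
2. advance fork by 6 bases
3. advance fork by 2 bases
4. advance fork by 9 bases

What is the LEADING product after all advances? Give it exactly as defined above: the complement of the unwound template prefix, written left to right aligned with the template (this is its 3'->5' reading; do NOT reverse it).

Step 1: advance 3 -> fork_pos = 0 + 3 = 3.
Step 2: advance 6 -> fork_pos = 3 + 6 = 9.
Step 3: advance 2 -> fork_pos = 9 + 2 = 11.
Step 4: advance 9 -> fork_pos = 11 + 9 = 20.
Unwound prefix: template[0:20] = GTGAGCTCGGAAATGATCCT
Complement it base by base (A<->T, C<->G), keeping left-to-right order:
  [0:5] GTGAG -> CACTC
  [5:10] CTCGG -> GAGCC
  [10:15] AAATG -> TTTAC
  [15:20] ATCCT -> TAGGA
Concatenate: CACTCGAGCCTTTACTAGGA (length 20; written aligned with the template, i.e. 3'->5').

Answer: CACTCGAGCCTTTACTAGGA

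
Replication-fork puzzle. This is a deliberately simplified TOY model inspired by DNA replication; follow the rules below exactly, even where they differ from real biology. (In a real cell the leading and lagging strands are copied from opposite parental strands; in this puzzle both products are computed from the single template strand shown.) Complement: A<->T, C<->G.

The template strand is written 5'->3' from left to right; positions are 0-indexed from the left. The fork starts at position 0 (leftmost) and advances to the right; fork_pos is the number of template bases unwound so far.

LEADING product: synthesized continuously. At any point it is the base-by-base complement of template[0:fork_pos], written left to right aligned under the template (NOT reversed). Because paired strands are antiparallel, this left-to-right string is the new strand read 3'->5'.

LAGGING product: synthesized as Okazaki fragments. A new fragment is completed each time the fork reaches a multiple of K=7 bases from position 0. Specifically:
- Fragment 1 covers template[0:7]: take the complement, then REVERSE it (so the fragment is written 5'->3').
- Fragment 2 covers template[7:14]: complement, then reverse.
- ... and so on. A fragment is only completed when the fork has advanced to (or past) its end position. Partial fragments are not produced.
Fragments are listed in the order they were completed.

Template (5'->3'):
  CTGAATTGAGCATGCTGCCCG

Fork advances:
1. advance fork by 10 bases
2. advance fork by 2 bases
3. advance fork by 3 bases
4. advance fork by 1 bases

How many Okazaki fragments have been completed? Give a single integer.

Answer: 2

Derivation:
Step 1: advance 10 -> fork_pos = 0 + 10 = 10. Reached multiple(s) of 7: 7 -> fragment 1 completed (1 total).
Step 2: advance 2 -> fork_pos = 10 + 2 = 12. Next multiple of 7 is 14 (not reached); still 1 fragment(s).
Step 3: advance 3 -> fork_pos = 12 + 3 = 15. Reached multiple(s) of 7: 14 -> fragment 2 completed (2 total).
Step 4: advance 1 -> fork_pos = 15 + 1 = 16. Next multiple of 7 is 21 (not reached); still 2 fragment(s).
Check: final fork_pos = 16; the multiples of 7 that are <= 16 are 7..14 -> 16 // 7 = 2 completed fragment(s).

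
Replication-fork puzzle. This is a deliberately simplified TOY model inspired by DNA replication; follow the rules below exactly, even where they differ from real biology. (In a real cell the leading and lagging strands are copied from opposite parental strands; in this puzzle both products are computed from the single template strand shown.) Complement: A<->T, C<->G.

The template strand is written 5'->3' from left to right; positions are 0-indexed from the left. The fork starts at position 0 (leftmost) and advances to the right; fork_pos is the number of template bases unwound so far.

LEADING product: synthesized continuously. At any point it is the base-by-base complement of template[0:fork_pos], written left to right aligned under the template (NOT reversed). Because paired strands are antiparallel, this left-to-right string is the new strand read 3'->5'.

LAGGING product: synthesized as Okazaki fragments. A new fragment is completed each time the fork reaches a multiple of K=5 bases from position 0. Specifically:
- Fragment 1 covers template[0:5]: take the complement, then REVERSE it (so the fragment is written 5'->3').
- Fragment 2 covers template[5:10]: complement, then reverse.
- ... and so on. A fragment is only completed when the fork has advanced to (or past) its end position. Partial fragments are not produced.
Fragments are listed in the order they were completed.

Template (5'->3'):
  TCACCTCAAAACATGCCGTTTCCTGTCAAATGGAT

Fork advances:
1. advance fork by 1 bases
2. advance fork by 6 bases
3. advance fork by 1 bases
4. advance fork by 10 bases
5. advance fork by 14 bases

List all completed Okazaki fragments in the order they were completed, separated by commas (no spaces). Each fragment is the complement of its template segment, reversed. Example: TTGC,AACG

Answer: GGTGA,TTTGA,CATGT,AACGG,CAGGA,TTTGA

Derivation:
Step 1: advance 1 -> fork_pos = 0 + 1 = 1. Next multiple of 5 is 5 (not reached); still 0 fragment(s).
Step 2: advance 6 -> fork_pos = 1 + 6 = 7. Reached multiple(s) of 5: 5 -> fragment 1 completed (1 total).
Step 3: advance 1 -> fork_pos = 7 + 1 = 8. Next multiple of 5 is 10 (not reached); still 1 fragment(s).
Step 4: advance 10 -> fork_pos = 8 + 10 = 18. Reached multiple(s) of 5: 10, 15 -> fragments 2-3 completed (3 total).
Step 5: advance 14 -> fork_pos = 18 + 14 = 32. Reached multiple(s) of 5: 20, 25, 30 -> fragments 4-6 completed (6 total).
Final fork_pos = 32, so 6 fragment(s) are complete. Build each: template segment -> complement -> reverse.
Fragment 1: template[0:5] = TCACC -> complement AGTGG -> reversed GGTGA
Fragment 2: template[5:10] = TCAAA -> complement AGTTT -> reversed TTTGA
Fragment 3: template[10:15] = ACATG -> complement TGTAC -> reversed CATGT
Fragment 4: template[15:20] = CCGTT -> complement GGCAA -> reversed AACGG
Fragment 5: template[20:25] = TCCTG -> complement AGGAC -> reversed CAGGA
Fragment 6: template[25:30] = TCAAA -> complement AGTTT -> reversed TTTGA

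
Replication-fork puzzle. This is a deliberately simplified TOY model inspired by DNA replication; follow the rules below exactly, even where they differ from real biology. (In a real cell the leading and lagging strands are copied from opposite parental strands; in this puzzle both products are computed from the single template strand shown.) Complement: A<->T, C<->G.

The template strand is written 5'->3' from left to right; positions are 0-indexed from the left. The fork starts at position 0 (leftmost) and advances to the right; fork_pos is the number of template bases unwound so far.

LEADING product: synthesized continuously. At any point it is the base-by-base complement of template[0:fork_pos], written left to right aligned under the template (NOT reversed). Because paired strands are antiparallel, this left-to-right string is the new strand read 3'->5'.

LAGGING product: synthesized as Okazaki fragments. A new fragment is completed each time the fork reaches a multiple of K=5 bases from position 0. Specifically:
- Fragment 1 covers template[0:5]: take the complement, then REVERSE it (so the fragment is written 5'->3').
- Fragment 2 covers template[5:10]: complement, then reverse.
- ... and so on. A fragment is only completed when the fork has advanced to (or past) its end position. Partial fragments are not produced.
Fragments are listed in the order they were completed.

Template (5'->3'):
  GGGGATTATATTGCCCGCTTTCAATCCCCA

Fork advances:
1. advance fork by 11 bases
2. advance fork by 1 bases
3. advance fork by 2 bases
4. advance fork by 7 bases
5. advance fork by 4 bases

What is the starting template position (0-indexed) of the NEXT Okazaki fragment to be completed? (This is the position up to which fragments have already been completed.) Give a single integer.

Answer: 25

Derivation:
Step 1: advance 11 -> fork_pos = 0 + 11 = 11. Reached multiple(s) of 5: 5, 10 -> fragments 1-2 completed (2 total).
Step 2: advance 1 -> fork_pos = 11 + 1 = 12. Next multiple of 5 is 15 (not reached); still 2 fragment(s).
Step 3: advance 2 -> fork_pos = 12 + 2 = 14. Next multiple of 5 is 15 (not reached); still 2 fragment(s).
Step 4: advance 7 -> fork_pos = 14 + 7 = 21. Reached multiple(s) of 5: 15, 20 -> fragments 3-4 completed (4 total).
Step 5: advance 4 -> fork_pos = 21 + 4 = 25. Reached multiple(s) of 5: 25 -> fragment 5 completed (5 total).
5 fragment(s) completed, covering template[0:25] (5 x 5 = 25). The next fragment, fragment 6, covers template[25:30], so it starts at position 25.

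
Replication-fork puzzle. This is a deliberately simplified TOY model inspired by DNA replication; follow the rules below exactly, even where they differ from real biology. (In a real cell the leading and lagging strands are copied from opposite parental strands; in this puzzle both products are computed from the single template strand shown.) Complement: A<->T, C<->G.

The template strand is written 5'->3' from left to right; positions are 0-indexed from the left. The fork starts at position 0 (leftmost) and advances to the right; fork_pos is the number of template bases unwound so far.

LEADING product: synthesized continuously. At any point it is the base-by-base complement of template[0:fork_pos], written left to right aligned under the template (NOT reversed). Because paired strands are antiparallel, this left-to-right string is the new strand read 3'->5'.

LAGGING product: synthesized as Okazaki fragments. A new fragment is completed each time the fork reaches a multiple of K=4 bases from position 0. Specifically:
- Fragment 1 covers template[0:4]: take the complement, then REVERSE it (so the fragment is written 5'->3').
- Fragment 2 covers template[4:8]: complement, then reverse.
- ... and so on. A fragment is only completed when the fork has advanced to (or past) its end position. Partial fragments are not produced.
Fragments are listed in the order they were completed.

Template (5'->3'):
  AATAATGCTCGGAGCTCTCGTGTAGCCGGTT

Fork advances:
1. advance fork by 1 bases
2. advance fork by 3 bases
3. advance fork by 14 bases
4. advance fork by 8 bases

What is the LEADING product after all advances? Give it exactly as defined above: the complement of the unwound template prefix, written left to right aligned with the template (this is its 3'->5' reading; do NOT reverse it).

Step 1: advance 1 -> fork_pos = 0 + 1 = 1.
Step 2: advance 3 -> fork_pos = 1 + 3 = 4.
Step 3: advance 14 -> fork_pos = 4 + 14 = 18.
Step 4: advance 8 -> fork_pos = 18 + 8 = 26.
Unwound prefix: template[0:26] = AATAATGCTCGGAGCTCTCGTGTAGC
Complement it base by base (A<->T, C<->G), keeping left-to-right order:
  [0:5] AATAA -> TTATT
  [5:10] TGCTC -> ACGAG
  [10:15] GGAGC -> CCTCG
  [15:20] TCTCG -> AGAGC
  [20:25] TGTAG -> ACATC
  [25:26] C -> G
Concatenate: TTATTACGAGCCTCGAGAGCACATCG (length 26; written aligned with the template, i.e. 3'->5').

Answer: TTATTACGAGCCTCGAGAGCACATCG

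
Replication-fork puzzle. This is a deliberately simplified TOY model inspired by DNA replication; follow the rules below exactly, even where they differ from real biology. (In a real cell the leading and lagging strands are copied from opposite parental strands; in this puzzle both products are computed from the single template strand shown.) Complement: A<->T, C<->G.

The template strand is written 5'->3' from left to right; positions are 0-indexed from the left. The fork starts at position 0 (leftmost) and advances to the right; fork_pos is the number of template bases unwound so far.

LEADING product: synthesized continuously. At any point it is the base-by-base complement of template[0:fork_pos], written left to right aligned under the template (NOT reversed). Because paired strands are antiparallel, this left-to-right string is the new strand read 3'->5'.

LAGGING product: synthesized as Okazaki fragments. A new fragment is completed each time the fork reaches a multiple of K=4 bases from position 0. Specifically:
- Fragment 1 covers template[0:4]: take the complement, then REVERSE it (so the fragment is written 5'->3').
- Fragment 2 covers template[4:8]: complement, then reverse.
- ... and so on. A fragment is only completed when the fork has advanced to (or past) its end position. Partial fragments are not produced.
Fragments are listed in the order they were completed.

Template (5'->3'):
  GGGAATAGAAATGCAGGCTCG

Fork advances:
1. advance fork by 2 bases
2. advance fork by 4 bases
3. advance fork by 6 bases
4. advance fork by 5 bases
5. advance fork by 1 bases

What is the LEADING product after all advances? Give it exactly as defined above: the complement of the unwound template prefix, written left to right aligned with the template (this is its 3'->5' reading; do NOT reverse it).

Answer: CCCTTATCTTTACGTCCG

Derivation:
Step 1: advance 2 -> fork_pos = 0 + 2 = 2.
Step 2: advance 4 -> fork_pos = 2 + 4 = 6.
Step 3: advance 6 -> fork_pos = 6 + 6 = 12.
Step 4: advance 5 -> fork_pos = 12 + 5 = 17.
Step 5: advance 1 -> fork_pos = 17 + 1 = 18.
Unwound prefix: template[0:18] = GGGAATAGAAATGCAGGC
Complement it base by base (A<->T, C<->G), keeping left-to-right order:
  [0:5] GGGAA -> CCCTT
  [5:10] TAGAA -> ATCTT
  [10:15] ATGCA -> TACGT
  [15:18] GGC -> CCG
Concatenate: CCCTTATCTTTACGTCCG (length 18; written aligned with the template, i.e. 3'->5').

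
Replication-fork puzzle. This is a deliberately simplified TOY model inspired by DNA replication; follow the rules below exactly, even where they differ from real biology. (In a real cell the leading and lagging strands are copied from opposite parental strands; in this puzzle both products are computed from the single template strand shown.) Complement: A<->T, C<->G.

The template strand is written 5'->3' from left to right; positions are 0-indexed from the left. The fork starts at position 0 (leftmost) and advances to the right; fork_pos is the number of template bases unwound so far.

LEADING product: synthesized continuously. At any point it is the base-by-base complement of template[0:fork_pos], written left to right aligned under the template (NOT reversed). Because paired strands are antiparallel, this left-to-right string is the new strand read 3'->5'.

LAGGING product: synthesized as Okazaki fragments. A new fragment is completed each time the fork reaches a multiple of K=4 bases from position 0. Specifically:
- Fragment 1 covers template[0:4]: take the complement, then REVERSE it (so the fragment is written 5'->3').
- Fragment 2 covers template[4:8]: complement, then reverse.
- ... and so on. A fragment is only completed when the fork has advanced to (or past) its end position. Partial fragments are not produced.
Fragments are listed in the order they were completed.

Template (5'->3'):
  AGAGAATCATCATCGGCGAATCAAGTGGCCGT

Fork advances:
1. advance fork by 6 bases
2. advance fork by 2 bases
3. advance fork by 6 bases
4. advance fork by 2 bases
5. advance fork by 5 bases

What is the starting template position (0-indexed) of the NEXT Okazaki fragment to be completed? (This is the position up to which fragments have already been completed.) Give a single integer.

Step 1: advance 6 -> fork_pos = 0 + 6 = 6. Reached multiple(s) of 4: 4 -> fragment 1 completed (1 total).
Step 2: advance 2 -> fork_pos = 6 + 2 = 8. Reached multiple(s) of 4: 8 -> fragment 2 completed (2 total).
Step 3: advance 6 -> fork_pos = 8 + 6 = 14. Reached multiple(s) of 4: 12 -> fragment 3 completed (3 total).
Step 4: advance 2 -> fork_pos = 14 + 2 = 16. Reached multiple(s) of 4: 16 -> fragment 4 completed (4 total).
Step 5: advance 5 -> fork_pos = 16 + 5 = 21. Reached multiple(s) of 4: 20 -> fragment 5 completed (5 total).
5 fragment(s) completed, covering template[0:20] (5 x 4 = 20). The next fragment, fragment 6, covers template[20:24], so it starts at position 20.

Answer: 20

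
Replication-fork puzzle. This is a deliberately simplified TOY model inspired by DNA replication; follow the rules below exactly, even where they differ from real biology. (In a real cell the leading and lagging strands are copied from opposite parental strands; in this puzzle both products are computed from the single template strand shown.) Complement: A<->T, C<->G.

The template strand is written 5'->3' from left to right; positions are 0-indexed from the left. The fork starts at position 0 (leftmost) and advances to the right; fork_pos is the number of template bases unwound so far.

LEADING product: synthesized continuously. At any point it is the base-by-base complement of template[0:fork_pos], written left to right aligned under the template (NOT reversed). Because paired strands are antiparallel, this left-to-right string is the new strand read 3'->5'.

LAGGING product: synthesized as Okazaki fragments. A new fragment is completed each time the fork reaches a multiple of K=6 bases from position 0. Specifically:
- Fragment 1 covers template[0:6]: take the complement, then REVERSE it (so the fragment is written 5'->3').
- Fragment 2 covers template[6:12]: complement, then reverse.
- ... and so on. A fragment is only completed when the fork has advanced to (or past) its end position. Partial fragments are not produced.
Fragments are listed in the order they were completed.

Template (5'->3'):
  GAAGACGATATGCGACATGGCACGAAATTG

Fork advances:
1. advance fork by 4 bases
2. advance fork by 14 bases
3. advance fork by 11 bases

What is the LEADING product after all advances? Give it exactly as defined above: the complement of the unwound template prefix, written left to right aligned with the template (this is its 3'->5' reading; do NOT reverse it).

Answer: CTTCTGCTATACGCTGTACCGTGCTTTAA

Derivation:
Step 1: advance 4 -> fork_pos = 0 + 4 = 4.
Step 2: advance 14 -> fork_pos = 4 + 14 = 18.
Step 3: advance 11 -> fork_pos = 18 + 11 = 29.
Unwound prefix: template[0:29] = GAAGACGATATGCGACATGGCACGAAATT
Complement it base by base (A<->T, C<->G), keeping left-to-right order:
  [0:5] GAAGA -> CTTCT
  [5:10] CGATA -> GCTAT
  [10:15] TGCGA -> ACGCT
  [15:20] CATGG -> GTACC
  [20:25] CACGA -> GTGCT
  [25:29] AATT -> TTAA
Concatenate: CTTCTGCTATACGCTGTACCGTGCTTTAA (length 29; written aligned with the template, i.e. 3'->5').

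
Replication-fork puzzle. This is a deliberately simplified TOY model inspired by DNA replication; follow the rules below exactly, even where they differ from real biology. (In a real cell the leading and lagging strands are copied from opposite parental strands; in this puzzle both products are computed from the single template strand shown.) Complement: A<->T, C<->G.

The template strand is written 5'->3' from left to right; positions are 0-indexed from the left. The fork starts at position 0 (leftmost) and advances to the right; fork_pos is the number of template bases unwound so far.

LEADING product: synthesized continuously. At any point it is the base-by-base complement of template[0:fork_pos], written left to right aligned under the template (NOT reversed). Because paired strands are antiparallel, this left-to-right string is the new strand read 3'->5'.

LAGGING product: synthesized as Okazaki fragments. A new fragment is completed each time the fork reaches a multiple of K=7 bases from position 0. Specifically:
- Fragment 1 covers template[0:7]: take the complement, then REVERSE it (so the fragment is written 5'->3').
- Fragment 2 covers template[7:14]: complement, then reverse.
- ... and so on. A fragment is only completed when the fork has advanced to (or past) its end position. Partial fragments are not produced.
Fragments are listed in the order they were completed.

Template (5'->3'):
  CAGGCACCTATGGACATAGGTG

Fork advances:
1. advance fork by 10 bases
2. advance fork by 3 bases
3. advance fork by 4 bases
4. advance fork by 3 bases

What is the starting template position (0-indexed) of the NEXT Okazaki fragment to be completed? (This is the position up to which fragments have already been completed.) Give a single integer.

Answer: 14

Derivation:
Step 1: advance 10 -> fork_pos = 0 + 10 = 10. Reached multiple(s) of 7: 7 -> fragment 1 completed (1 total).
Step 2: advance 3 -> fork_pos = 10 + 3 = 13. Next multiple of 7 is 14 (not reached); still 1 fragment(s).
Step 3: advance 4 -> fork_pos = 13 + 4 = 17. Reached multiple(s) of 7: 14 -> fragment 2 completed (2 total).
Step 4: advance 3 -> fork_pos = 17 + 3 = 20. Next multiple of 7 is 21 (not reached); still 2 fragment(s).
2 fragment(s) completed, covering template[0:14] (2 x 7 = 14). The next fragment, fragment 3, covers template[14:21], so it starts at position 14.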